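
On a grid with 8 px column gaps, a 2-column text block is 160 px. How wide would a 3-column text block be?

244 px

2 columns + 1 column gap: 2c + 1·8 = 160.
2c = 160 − 8 = 152, so c = 76 px.
Span of 3: 3·76 + 2·8 = 228 + 16 = 244 px.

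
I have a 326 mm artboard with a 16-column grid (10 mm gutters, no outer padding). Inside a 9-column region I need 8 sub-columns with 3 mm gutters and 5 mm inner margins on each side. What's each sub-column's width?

Subtracting 15 gutters of 10 leaves 176 for 16 columns, so c = 11 mm.
9 columns plus 8 gutters: 99 + 80 = 179 mm.
Inner content = 179 − 2·5 = 169 mm.
169 − 7·3 = 148; ÷8 gives d = 18.5 mm.

18.5 mm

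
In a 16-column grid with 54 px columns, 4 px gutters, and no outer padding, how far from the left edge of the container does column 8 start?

No margin, so column 8 starts at 7·(column + gutter) = 7·58 = 406 px.

406 px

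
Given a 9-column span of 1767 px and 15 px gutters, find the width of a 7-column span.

1767 − 8·15 = 1647; ÷9 gives c = 183 px.
7 columns plus 6 gutters: 1281 + 90 = 1371 px.

1371 px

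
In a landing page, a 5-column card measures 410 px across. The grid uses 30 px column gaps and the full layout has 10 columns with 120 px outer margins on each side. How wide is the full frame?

410 − 4·30 = 290; ÷5 gives c = 58 px.
Frame = 2·120 + 10·58 + 9·30 = 240 + 580 + 270 = 1090 px.

1090 px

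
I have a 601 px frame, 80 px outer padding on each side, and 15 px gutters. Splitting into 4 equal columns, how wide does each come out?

Content width = 601 − 2·80 = 441 px.
441 − 3·15 = 396; ÷4 gives c = 99 px.

99 px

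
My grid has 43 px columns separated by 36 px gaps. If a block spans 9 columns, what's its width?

675 px

9 columns plus 8 gaps: 387 + 288 = 675 px.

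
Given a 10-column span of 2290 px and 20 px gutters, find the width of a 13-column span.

10c + 9·20 = 2290 → 10c = 2110 → c = 211 px.
Span of 13: 13·211 + 12·20 = 2743 + 240 = 2983 px.

2983 px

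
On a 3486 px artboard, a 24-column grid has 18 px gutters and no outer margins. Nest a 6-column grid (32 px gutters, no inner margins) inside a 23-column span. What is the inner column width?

530 px

3486 − 23·18 = 3072; ÷24 gives c = 128 px.
Span of 23: 23·128 + 22·18 = 2944 + 396 = 3340 px.
3340 − 5·32 = 3180; ÷6 gives d = 530 px.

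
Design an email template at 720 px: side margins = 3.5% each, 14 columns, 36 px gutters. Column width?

14.4 px

Margins: 3.5% × 720 = 25.2 px each, so content = 720 − 50.4 = 669.6 px.
14 columns + 13 gutters: 14c + 13·36 = 669.6.
14c = 669.6 − 468 = 201.6, so c = 14.4 px.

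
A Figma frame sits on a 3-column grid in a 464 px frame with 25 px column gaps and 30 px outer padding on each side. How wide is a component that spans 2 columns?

Take off 60 px of margins, leaving 404 px.
3 columns + 2 column gaps: 3c + 2·25 = 404.
3c = 404 − 50 = 354, so c = 118 px.
Span of 2: 2·118 + 1·25 = 236 + 25 = 261 px.

261 px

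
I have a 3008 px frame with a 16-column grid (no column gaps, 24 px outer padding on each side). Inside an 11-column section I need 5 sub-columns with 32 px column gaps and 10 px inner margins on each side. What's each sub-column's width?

Outer content = 3008 − 2·24 = 2960 px.
16c = 2960 → c = 185 px.
11-column span = 11·185 = 2035 px.
Inner content = 2035 − 2·10 = 2015 px.
5 columns + 4 column gaps: 5d + 4·32 = 2015.
5d = 2015 − 128 = 1887, so d = 377.4 px.

377.4 px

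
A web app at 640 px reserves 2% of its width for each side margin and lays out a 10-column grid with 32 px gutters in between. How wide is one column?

640 × (1 − 2·2%) = 640 × 96% = 614.4 px for the columns.
10 columns + 9 gutters: 10c + 9·32 = 614.4.
10c = 614.4 − 288 = 326.4, so c = 32.64 px.

32.64 px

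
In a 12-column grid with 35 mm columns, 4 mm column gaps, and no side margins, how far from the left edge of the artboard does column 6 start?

195 mm

Each column+gutter stride is 39 mm; with no margin, 5 of them is 195 mm.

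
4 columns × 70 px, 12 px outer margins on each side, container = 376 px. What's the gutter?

Subtract both margins: 376 − 2·12 = 352 px.
4 columns take 4·70 = 280 px; remaining 72 splits into 3 gutters.
g = 72 / 3 = 24 px.

24 px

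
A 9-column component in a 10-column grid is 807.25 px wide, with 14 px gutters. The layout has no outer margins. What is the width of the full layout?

9 columns + 8 gutters: 9c + 8·14 = 807.25.
9c = 807.25 − 112 = 695.25, so c = 77.25 px.
Total width: 10·77.25 + 9·14 = 898.5 px.

898.5 px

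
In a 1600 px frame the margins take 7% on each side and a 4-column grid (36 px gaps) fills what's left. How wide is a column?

1600 × (1 − 2·7%) = 1600 × 86% = 1376 px for the columns.
4 columns + 3 gaps: 4c + 3·36 = 1376.
4c = 1376 − 108 = 1268, so c = 317 px.

317 px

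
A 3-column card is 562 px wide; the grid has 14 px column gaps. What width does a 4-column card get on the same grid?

754 px

3c + 2·14 = 562 → 3c = 534 → c = 178 px.
4 columns plus 3 column gaps: 712 + 42 = 754 px.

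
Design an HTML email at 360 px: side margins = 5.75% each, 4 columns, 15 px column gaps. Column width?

68.4 px

Margins: 5.75% × 360 = 20.7 px each, so content = 360 − 41.4 = 318.6 px.
4 columns + 3 column gaps: 4c + 3·15 = 318.6.
4c = 318.6 − 45 = 273.6, so c = 68.4 px.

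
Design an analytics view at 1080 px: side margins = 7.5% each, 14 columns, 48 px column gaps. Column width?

Margins: 7.5% × 1080 = 81 px each, so content = 1080 − 162 = 918 px.
918 − 13·48 = 294; ÷14 gives c = 21 px.

21 px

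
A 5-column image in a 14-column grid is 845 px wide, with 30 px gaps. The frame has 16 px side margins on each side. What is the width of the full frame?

2452 px

5c + 4·30 = 845 → 5c = 725 → c = 145 px.
Adding margins, columns and gutters: 32 + 2030 + 390 = 2452 px.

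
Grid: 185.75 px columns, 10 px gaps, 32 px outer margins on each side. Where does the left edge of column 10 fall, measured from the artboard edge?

Each column+gutter stride is 195.75 px; 9 of them past the 32 px margin is 32 + 1761.75 = 1793.75 px.

1793.75 px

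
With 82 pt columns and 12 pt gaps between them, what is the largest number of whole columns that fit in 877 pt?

9 columns

Each extra column adds 82 + 12 = 94 pt.
(877 + 12) / 94 = 9.46, so 9 columns fit.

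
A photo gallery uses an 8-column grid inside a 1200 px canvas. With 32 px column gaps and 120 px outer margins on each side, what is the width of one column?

Content width = 1200 − 2·120 = 960 px.
8 columns + 7 column gaps: 8c + 7·32 = 960.
8c = 960 − 224 = 736, so c = 92 px.

92 px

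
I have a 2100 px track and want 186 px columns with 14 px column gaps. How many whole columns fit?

10 columns

10 columns: 10·186 + 9·14 = 1986 px ≤ 2100.
11 columns: 2186 px > 2100. So 10.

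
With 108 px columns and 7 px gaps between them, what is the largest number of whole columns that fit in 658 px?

5 columns

k columns need k·108 + (k−1)·7 = k·115 − 7.
k·115 − 7 ≤ 658 → k ≤ 665 / 115 ≈ 5.78, so k = 5.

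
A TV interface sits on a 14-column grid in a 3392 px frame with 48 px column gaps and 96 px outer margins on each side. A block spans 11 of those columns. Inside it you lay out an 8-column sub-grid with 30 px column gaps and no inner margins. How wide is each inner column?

Subtract both margins: 3392 − 2·96 = 3200 px.
14c + 13·48 = 3200 → 14c = 2576 → c = 184 px.
11-column span = 11·184 + 10·48 = 2504 px.
Subtracting 7 column gaps of 30 leaves 2294 for 8 columns, so d = 286.75 px.

286.75 px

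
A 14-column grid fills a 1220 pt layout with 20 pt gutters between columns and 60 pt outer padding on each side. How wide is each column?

Content width = 1220 − 2·60 = 1100 pt.
14c + 13·20 = 1100 → 14c = 840 → c = 60 pt.

60 pt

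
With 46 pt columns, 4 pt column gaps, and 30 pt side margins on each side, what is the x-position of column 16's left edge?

Each column+gutter stride is 50 pt; 15 of them past the 30 pt margin is 30 + 750 = 780 pt.

780 pt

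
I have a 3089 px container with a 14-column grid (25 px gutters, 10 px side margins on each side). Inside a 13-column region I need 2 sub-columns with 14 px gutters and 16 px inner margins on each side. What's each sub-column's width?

1401 px

Inside the margins: 3089 − 20 = 3069 px.
14 columns + 13 gutters: 14c + 13·25 = 3069.
14c = 3069 − 325 = 2744, so c = 196 px.
13-column span = 13·196 + 12·25 = 2848 px.
Inner content = 2848 − 2·16 = 2816 px.
2 columns + 1 gutter: 2d + 1·14 = 2816.
2d = 2816 − 14 = 2802, so d = 1401 px.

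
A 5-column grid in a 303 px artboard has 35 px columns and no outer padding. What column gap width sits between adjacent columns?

32 px

5 columns take 5·35 = 175 px; remaining 128 splits into 4 column gaps.
g = 128 / 4 = 32 px.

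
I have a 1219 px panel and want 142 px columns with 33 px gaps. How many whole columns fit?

7 columns: 7·142 + 6·33 = 1192 px ≤ 1219.
8 columns: 1367 px > 1219. So 7.

7 columns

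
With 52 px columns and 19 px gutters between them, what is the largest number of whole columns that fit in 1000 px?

14 columns: 14·52 + 13·19 = 975 px ≤ 1000.
15 columns: 1046 px > 1000. So 14.

14 columns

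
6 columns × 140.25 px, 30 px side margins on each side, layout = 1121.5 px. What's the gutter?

Subtract both margins: 1121.5 − 2·30 = 1061.5 px.
Columns use 841.5 px, leaving 220 px across 5 gutters = 44 px each.

44 px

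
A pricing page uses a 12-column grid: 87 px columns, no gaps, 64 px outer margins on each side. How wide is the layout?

Summing: 128 + 1044 = 1172 px.

1172 px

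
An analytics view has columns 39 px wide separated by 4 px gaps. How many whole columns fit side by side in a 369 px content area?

8 columns

8 columns: 8·39 + 7·4 = 340 px ≤ 369.
9 columns: 383 px > 369. So 8.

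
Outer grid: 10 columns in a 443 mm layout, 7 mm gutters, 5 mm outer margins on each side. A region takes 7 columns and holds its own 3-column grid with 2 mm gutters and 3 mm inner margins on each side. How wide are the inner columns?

Outer content = 443 − 2·5 = 433 mm.
10 columns + 9 gutters: 10c + 9·7 = 433.
10c = 433 − 63 = 370, so c = 37 mm.
Span of 7: 7·37 + 6·7 = 259 + 42 = 301 mm.
Inner content = 301 − 2·3 = 295 mm.
3d + 2·2 = 295 → 3d = 291 → d = 97 mm.

97 mm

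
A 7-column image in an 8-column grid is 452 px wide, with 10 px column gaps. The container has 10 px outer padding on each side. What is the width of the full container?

538 px

7c + 6·10 = 452 → 7c = 392 → c = 56 px.
Container = 2·10 + 8·56 + 7·10 = 20 + 448 + 70 = 538 px.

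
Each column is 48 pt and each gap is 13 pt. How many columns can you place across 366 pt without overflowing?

Each extra column adds 48 + 13 = 61 pt.
(366 + 13) / 61 = 6.21, so 6 columns fit.

6 columns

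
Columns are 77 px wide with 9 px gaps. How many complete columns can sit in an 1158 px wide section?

k columns need k·77 + (k−1)·9 = k·86 − 9.
k·86 − 9 ≤ 1158 → k ≤ 1167 / 86 ≈ 13.57, so k = 13.

13 columns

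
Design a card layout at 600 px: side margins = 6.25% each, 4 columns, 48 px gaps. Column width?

Margins: 6.25% × 600 = 37.5 px each, so content = 600 − 75 = 525 px.
4 columns + 3 gaps: 4c + 3·48 = 525.
4c = 525 − 144 = 381, so c = 95.25 px.

95.25 px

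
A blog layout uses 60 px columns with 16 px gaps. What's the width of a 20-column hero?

20-column span = 20·60 + 19·16 = 1504 px.

1504 px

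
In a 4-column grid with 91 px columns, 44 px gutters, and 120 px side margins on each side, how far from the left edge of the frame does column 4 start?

525 px

Each column+gutter stride is 135 px; 3 of them past the 120 px margin is 120 + 405 = 525 px.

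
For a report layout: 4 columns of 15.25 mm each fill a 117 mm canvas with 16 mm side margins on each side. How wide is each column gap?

8 mm

Content width = 117 − 2·16 = 85 mm.
4·15.25 + 3g = 85 → 3g = 24 → g = 8 mm.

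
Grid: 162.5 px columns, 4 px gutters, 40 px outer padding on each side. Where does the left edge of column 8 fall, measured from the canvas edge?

1205.5 px

Column 8 starts at margin + 7·(column + gutter) = 40 + 7·166.5 = 1205.5 px.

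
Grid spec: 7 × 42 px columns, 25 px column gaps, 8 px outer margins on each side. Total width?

Total width: 2·8 + 7·42 + 6·25 = 460 px.

460 px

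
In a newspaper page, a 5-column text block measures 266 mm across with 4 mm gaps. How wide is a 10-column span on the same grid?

266 − 4·4 = 250; ÷5 gives c = 50 mm.
10 columns plus 9 gaps: 500 + 36 = 536 mm.

536 mm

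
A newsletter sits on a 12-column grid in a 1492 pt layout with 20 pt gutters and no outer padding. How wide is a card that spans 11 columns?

1366 pt

Subtracting 11 gutters of 20 leaves 1272 for 12 columns, so c = 106 pt.
11 columns plus 10 gutters: 1166 + 200 = 1366 pt.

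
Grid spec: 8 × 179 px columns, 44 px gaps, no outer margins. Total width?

Container = 8·179 + 7·44 = 1432 + 308 = 1740 px.

1740 px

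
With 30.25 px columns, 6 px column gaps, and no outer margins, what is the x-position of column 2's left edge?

Each column+gutter stride is 36.25 px; with no margin, 1 of them is 36.25 px.

36.25 px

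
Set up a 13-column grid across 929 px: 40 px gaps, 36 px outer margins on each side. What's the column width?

29 px

Inside the margins: 929 − 72 = 857 px.
Subtracting 12 gaps of 40 leaves 377 for 13 columns, so c = 29 px.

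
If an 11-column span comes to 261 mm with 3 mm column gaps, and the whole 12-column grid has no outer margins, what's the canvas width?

285 mm

261 − 10·3 = 231; ÷11 gives c = 21 mm.
Summing: 252 + 33 = 285 mm.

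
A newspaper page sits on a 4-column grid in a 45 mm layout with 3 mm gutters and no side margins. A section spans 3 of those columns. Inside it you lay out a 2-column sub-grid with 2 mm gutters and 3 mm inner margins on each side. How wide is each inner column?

4 columns + 3 gutters: 4c + 3·3 = 45.
4c = 45 − 9 = 36, so c = 9 mm.
3-column span = 3·9 + 2·3 = 33 mm.
Inner content = 33 − 2·3 = 27 mm.
2d + 1·2 = 27 → 2d = 25 → d = 12.5 mm.

12.5 mm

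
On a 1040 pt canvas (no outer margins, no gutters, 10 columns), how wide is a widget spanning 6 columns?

624 pt

With no gutters, each column is 1040/10 = 104 pt.
6-column span = 6·104 = 624 pt.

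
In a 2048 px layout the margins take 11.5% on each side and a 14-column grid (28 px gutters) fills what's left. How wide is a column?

86.64 px

Margins: 11.5% × 2048 = 235.52 px each, so content = 2048 − 471.04 = 1576.96 px.
1576.96 − 13·28 = 1212.96; ÷14 gives c = 86.64 px.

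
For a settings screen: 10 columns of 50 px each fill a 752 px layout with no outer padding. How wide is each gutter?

10 columns take 10·50 = 500 px; remaining 252 splits into 9 gutters.
g = 252 / 9 = 28 px.

28 px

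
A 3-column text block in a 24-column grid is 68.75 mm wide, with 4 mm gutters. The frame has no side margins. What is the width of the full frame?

Subtracting 2 gutters of 4 leaves 60.75 for 3 columns, so c = 20.25 mm.
Frame = 24·20.25 + 23·4 = 486 + 92 = 578 mm.

578 mm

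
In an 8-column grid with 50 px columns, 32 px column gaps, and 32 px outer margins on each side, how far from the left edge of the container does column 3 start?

196 px

Before column 3: the margin + 2 columns + 2 column gaps.
Offset = 32 + 2·(50 + 32) = 32 + 164 = 196 px.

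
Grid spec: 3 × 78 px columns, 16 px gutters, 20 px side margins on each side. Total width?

Total width: 2·20 + 3·78 + 2·16 = 306 px.

306 px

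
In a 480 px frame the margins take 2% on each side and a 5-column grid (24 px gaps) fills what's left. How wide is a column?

480 × (1 − 2·2%) = 480 × 96% = 460.8 px for the columns.
Subtracting 4 gaps of 24 leaves 364.8 for 5 columns, so c = 72.96 px.

72.96 px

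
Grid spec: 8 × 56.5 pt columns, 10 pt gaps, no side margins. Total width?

522 pt

Summing: 452 + 70 = 522 pt.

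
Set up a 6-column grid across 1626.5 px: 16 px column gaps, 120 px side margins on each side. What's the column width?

217.75 px

Take off 240 px of margins, leaving 1386.5 px.
6 columns + 5 column gaps: 6c + 5·16 = 1386.5.
6c = 1386.5 − 80 = 1306.5, so c = 217.75 px.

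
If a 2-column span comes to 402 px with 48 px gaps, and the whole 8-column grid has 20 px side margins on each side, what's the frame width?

2c + 1·48 = 402 → 2c = 354 → c = 177 px.
Total width: 2·20 + 8·177 + 7·48 = 1792 px.

1792 px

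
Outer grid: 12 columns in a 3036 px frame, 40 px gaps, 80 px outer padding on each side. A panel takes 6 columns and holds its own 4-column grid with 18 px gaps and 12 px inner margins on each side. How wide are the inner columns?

Outer content = 3036 − 2·80 = 2876 px.
2876 − 11·40 = 2436; ÷12 gives c = 203 px.
6 columns plus 5 gaps: 1218 + 200 = 1418 px.
Inner content = 1418 − 2·12 = 1394 px.
Subtracting 3 gaps of 18 leaves 1340 for 4 columns, so d = 335 px.

335 px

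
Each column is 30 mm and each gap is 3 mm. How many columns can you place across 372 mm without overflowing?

11 columns

k columns need k·30 + (k−1)·3 = k·33 − 3.
k·33 − 3 ≤ 372 → k ≤ 375 / 33 ≈ 11.36, so k = 11.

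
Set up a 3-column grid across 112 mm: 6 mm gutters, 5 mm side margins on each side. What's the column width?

Content width = 112 − 2·5 = 102 mm.
3c + 2·6 = 102 → 3c = 90 → c = 30 mm.

30 mm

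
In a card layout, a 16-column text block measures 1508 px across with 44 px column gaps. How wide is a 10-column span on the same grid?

926 px

1508 − 15·44 = 848; ÷16 gives c = 53 px.
Span of 10: 10·53 + 9·44 = 530 + 396 = 926 px.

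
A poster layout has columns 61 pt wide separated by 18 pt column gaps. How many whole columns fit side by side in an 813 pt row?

k columns need k·61 + (k−1)·18 = k·79 − 18.
k·79 − 18 ≤ 813 → k ≤ 831 / 79 ≈ 10.52, so k = 10.

10 columns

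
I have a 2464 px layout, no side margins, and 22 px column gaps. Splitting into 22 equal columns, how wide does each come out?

91 px

22 columns + 21 column gaps: 22c + 21·22 = 2464.
22c = 2464 − 462 = 2002, so c = 91 px.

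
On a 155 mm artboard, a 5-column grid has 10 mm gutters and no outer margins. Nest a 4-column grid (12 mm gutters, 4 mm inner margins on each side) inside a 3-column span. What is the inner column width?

11.25 mm

155 − 4·10 = 115; ÷5 gives c = 23 mm.
3 columns plus 2 gutters: 69 + 20 = 89 mm.
Inner content = 89 − 2·4 = 81 mm.
Subtracting 3 gutters of 12 leaves 45 for 4 columns, so d = 11.25 mm.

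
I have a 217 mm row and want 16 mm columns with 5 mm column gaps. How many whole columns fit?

10 columns: 10·16 + 9·5 = 205 mm ≤ 217.
11 columns: 226 mm > 217. So 10.

10 columns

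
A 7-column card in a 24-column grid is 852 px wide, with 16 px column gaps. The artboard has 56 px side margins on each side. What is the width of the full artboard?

3072 px

7c + 6·16 = 852 → 7c = 756 → c = 108 px.
Total width: 2·56 + 24·108 + 23·16 = 3072 px.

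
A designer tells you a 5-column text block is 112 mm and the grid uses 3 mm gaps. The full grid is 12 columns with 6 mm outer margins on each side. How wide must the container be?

285 mm

5 columns + 4 gaps: 5c + 4·3 = 112.
5c = 112 − 12 = 100, so c = 20 mm.
Container = 2·6 + 12·20 + 11·3 = 12 + 240 + 33 = 285 mm.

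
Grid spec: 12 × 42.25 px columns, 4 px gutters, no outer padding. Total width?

551 px

Container = 12·42.25 + 11·4 = 507 + 44 = 551 px.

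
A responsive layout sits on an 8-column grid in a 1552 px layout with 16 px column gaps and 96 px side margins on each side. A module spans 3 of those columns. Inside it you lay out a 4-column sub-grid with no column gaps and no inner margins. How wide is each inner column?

Take off 192 px of margins, leaving 1360 px.
1360 − 7·16 = 1248; ÷8 gives c = 156 px.
3-column span = 3·156 + 2·16 = 500 px.
4d = 500 → d = 125 px.

125 px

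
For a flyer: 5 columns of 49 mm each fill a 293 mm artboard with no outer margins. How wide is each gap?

12 mm

5·49 + 4g = 293 → 4g = 48 → g = 12 mm.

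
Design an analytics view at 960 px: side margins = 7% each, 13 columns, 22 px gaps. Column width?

43.2 px

Each margin = 7% of 960 = 67.2 px; content = 960 − 2·67.2 = 825.6 px.
13c + 12·22 = 825.6 → 13c = 561.6 → c = 43.2 px.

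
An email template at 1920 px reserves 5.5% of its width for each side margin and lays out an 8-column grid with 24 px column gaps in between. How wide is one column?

Margins: 5.5% × 1920 = 105.6 px each, so content = 1920 − 211.2 = 1708.8 px.
8c + 7·24 = 1708.8 → 8c = 1540.8 → c = 192.6 px.

192.6 px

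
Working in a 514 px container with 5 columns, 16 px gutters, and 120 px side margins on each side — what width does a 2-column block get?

100 px

Take off 240 px of margins, leaving 274 px.
5c + 4·16 = 274 → 5c = 210 → c = 42 px.
Span of 2: 2·42 + 1·16 = 84 + 16 = 100 px.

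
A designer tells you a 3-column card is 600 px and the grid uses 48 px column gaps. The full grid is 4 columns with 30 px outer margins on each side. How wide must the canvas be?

876 px

3c + 2·48 = 600 → 3c = 504 → c = 168 px.
Total width: 2·30 + 4·168 + 3·48 = 876 px.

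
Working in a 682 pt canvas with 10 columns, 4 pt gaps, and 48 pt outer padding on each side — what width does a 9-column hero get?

527 pt

Take off 96 pt of margins, leaving 586 pt.
Subtracting 9 gaps of 4 leaves 550 for 10 columns, so c = 55 pt.
Span of 9: 9·55 + 8·4 = 495 + 32 = 527 pt.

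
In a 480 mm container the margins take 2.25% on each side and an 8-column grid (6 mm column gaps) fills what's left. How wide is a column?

52.05 mm

Margins: 2.25% × 480 = 10.8 mm each, so content = 480 − 21.6 = 458.4 mm.
8 columns + 7 column gaps: 8c + 7·6 = 458.4.
8c = 458.4 − 42 = 416.4, so c = 52.05 mm.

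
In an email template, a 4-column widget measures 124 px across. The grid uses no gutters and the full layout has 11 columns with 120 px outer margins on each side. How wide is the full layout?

124 / 4 = 31 px per column.
Summing: 240 + 341 = 581 px.

581 px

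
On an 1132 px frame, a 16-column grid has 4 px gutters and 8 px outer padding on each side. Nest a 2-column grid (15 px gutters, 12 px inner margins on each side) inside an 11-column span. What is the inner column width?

363.5 px

Inside the margins: 1132 − 16 = 1116 px.
16c + 15·4 = 1116 → 16c = 1056 → c = 66 px.
Span of 11: 11·66 + 10·4 = 726 + 40 = 766 px.
Inner content = 766 − 2·12 = 742 px.
Subtracting 1 gutter of 15 leaves 727 for 2 columns, so d = 363.5 px.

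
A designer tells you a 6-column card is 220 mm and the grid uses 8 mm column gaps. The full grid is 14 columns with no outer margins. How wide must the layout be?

524 mm

Subtracting 5 column gaps of 8 leaves 180 for 6 columns, so c = 30 mm.
Summing: 420 + 104 = 524 mm.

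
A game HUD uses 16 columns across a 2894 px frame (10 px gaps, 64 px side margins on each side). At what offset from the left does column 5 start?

758 px

Inside the margins: 2894 − 128 = 2766 px.
16 columns + 15 gaps: 16c + 15·10 = 2766.
16c = 2766 − 150 = 2616, so c = 163.5 px.
Each column+gutter stride is 173.5 px; 4 of them past the 64 px margin is 64 + 694 = 758 px.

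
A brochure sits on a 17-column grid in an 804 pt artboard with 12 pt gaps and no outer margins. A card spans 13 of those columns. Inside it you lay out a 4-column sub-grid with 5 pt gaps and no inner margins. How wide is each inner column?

149.25 pt

804 − 16·12 = 612; ÷17 gives c = 36 pt.
13 columns plus 12 gaps: 468 + 144 = 612 pt.
612 − 3·5 = 597; ÷4 gives d = 149.25 pt.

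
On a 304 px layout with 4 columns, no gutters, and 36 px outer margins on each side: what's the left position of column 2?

Content = 304 − 2·36 = 232 px.
232 / 4 = 58 px per column.
Before column 2: the margin + 1 column + 1 gutter.
Offset = 36 + 1·(58 + 0) = 36 + 58 = 94 px.

94 px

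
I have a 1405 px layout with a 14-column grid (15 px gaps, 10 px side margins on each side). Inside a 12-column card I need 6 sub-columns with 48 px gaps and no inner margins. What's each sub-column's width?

157.5 px

Subtract both margins: 1405 − 2·10 = 1385 px.
1385 − 13·15 = 1190; ÷14 gives c = 85 px.
12-column span = 12·85 + 11·15 = 1185 px.
1185 − 5·48 = 945; ÷6 gives d = 157.5 px.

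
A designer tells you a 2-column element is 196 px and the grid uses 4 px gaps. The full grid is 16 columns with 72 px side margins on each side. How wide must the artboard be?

Subtracting 1 gap of 4 leaves 192 for 2 columns, so c = 96 px.
Adding margins, columns and gutters: 144 + 1536 + 60 = 1740 px.

1740 px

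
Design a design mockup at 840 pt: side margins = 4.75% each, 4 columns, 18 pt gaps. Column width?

176.55 pt

Each margin = 4.75% of 840 = 39.9 pt; content = 840 − 2·39.9 = 760.2 pt.
Subtracting 3 gaps of 18 leaves 706.2 for 4 columns, so c = 176.55 pt.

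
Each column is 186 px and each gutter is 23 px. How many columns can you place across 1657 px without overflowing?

8 columns

8 columns: 8·186 + 7·23 = 1649 px ≤ 1657.
9 columns: 1858 px > 1657. So 8.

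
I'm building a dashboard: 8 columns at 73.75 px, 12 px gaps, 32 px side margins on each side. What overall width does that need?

Adding margins, columns and gutters: 64 + 590 + 84 = 738 px.

738 px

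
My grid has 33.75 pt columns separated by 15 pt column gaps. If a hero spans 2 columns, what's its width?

82.5 pt

2-column span = 2·33.75 + 1·15 = 82.5 pt.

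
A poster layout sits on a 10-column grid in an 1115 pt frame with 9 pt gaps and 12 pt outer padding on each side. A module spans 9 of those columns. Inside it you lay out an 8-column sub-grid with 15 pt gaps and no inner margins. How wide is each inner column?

109.5 pt

Take off 24 pt of margins, leaving 1091 pt.
1091 − 9·9 = 1010; ÷10 gives c = 101 pt.
Span of 9: 9·101 + 8·9 = 909 + 72 = 981 pt.
8d + 7·15 = 981 → 8d = 876 → d = 109.5 pt.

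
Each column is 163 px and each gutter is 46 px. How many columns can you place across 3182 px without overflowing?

15 columns: 15·163 + 14·46 = 3089 px ≤ 3182.
16 columns: 3298 px > 3182. So 15.

15 columns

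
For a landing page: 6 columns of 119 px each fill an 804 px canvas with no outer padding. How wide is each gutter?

6 columns take 6·119 = 714 px; remaining 90 splits into 5 gutters.
g = 90 / 5 = 18 px.

18 px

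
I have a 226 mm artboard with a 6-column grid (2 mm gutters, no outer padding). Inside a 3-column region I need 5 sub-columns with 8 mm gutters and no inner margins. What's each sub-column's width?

16 mm

6 columns + 5 gutters: 6c + 5·2 = 226.
6c = 226 − 10 = 216, so c = 36 mm.
3 columns plus 2 gutters: 108 + 4 = 112 mm.
112 − 4·8 = 80; ÷5 gives d = 16 mm.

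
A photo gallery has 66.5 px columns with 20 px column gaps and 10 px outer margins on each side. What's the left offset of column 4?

269.5 px

Each column+gutter stride is 86.5 px; 3 of them past the 10 px margin is 10 + 259.5 = 269.5 px.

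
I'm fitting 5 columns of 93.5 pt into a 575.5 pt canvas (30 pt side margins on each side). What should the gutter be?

Inside the margins: 575.5 − 60 = 515.5 pt.
5 columns take 5·93.5 = 467.5 pt; remaining 48 splits into 4 gutters.
g = 48 / 4 = 12 pt.

12 pt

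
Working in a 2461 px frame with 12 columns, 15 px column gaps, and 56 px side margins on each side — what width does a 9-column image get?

1758 px

Subtract both margins: 2461 − 2·56 = 2349 px.
12c + 11·15 = 2349 → 12c = 2184 → c = 182 px.
9 columns plus 8 column gaps: 1638 + 120 = 1758 px.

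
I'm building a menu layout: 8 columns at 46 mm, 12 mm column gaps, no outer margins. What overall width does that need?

Frame = 8·46 + 7·12 = 368 + 84 = 452 mm.

452 mm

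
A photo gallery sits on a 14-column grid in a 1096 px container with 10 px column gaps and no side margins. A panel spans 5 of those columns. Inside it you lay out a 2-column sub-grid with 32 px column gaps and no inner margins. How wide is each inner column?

176.5 px

1096 − 13·10 = 966; ÷14 gives c = 69 px.
5-column span = 5·69 + 4·10 = 385 px.
385 − 1·32 = 353; ÷2 gives d = 176.5 px.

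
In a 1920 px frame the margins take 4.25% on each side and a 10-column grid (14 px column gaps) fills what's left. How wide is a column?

Each margin = 4.25% of 1920 = 81.6 px; content = 1920 − 2·81.6 = 1756.8 px.
10 columns + 9 column gaps: 10c + 9·14 = 1756.8.
10c = 1756.8 − 126 = 1630.8, so c = 163.08 px.

163.08 px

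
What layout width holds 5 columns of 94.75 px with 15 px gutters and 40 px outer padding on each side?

613.75 px

Adding margins, columns and gutters: 80 + 473.75 + 60 = 613.75 px.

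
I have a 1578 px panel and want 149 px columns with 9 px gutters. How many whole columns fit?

10 columns

Each extra column adds 149 + 9 = 158 px.
(1578 + 9) / 158 = 10.04, so 10 columns fit.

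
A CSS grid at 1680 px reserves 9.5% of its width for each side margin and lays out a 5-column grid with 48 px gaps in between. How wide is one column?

1680 × (1 − 2·9.5%) = 1680 × 81% = 1360.8 px for the columns.
Subtracting 4 gaps of 48 leaves 1168.8 for 5 columns, so c = 233.76 px.

233.76 px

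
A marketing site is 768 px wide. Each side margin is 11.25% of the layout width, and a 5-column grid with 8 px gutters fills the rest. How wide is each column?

112.64 px

Each margin = 11.25% of 768 = 86.4 px; content = 768 − 2·86.4 = 595.2 px.
Subtracting 4 gutters of 8 leaves 563.2 for 5 columns, so c = 112.64 px.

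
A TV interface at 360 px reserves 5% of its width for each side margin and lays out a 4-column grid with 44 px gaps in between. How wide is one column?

48 px

Each margin = 5% of 360 = 18 px; content = 360 − 2·18 = 324 px.
4c + 3·44 = 324 → 4c = 192 → c = 48 px.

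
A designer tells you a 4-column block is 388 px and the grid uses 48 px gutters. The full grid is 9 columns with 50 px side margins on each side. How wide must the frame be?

Subtracting 3 gutters of 48 leaves 244 for 4 columns, so c = 61 px.
Frame = 2·50 + 9·61 + 8·48 = 100 + 549 + 384 = 1033 px.

1033 px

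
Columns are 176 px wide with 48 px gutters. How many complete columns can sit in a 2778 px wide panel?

12 columns: 12·176 + 11·48 = 2640 px ≤ 2778.
13 columns: 2864 px > 2778. So 12.

12 columns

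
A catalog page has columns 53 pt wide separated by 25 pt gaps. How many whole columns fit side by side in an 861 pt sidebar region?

k columns need k·53 + (k−1)·25 = k·78 − 25.
k·78 − 25 ≤ 861 → k ≤ 886 / 78 ≈ 11.36, so k = 11.

11 columns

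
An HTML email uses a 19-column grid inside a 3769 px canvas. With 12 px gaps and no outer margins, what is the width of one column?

19c + 18·12 = 3769 → 19c = 3553 → c = 187 px.

187 px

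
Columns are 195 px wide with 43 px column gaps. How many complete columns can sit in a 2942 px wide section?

k columns need k·195 + (k−1)·43 = k·238 − 43.
k·238 − 43 ≤ 2942 → k ≤ 2985 / 238 ≈ 12.54, so k = 12.

12 columns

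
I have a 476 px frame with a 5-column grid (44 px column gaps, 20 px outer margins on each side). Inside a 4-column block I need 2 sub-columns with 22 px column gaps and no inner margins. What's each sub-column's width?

159 px

Outer content = 476 − 2·20 = 436 px.
5c + 4·44 = 436 → 5c = 260 → c = 52 px.
4 columns plus 3 column gaps: 208 + 132 = 340 px.
2d + 1·22 = 340 → 2d = 318 → d = 159 px.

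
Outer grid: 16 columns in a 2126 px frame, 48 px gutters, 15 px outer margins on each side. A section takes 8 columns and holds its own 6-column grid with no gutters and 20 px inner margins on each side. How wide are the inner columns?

Outer content = 2126 − 2·15 = 2096 px.
16 columns + 15 gutters: 16c + 15·48 = 2096.
16c = 2096 − 720 = 1376, so c = 86 px.
8 columns plus 7 gutters: 688 + 336 = 1024 px.
Inner content = 1024 − 2·20 = 984 px.
6d = 984 → d = 164 px.

164 px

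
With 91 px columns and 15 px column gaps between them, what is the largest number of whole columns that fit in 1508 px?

14 columns

Each extra column adds 91 + 15 = 106 px.
(1508 + 15) / 106 = 14.37, so 14 columns fit.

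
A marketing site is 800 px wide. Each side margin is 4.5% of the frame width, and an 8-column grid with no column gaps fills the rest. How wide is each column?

Each margin = 4.5% of 800 = 36 px; content = 800 − 2·36 = 728 px.
8c = 728 → c = 91 px.

91 px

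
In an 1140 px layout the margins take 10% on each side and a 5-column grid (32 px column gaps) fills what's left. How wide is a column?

156.8 px

Margins: 10% × 1140 = 114 px each, so content = 1140 − 228 = 912 px.
5 columns + 4 column gaps: 5c + 4·32 = 912.
5c = 912 − 128 = 784, so c = 156.8 px.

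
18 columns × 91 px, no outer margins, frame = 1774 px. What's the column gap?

8 px

18·91 + 17g = 1774 → 17g = 136 → g = 8 px.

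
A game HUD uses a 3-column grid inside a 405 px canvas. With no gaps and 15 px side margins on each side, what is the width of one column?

Inside the margins: 405 − 30 = 375 px.
3c = 375 → c = 125 px.

125 px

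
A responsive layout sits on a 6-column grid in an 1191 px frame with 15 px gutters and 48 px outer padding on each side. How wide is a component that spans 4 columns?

Subtract both margins: 1191 − 2·48 = 1095 px.
6 columns + 5 gutters: 6c + 5·15 = 1095.
6c = 1095 − 75 = 1020, so c = 170 px.
4-column span = 4·170 + 3·15 = 725 px.

725 px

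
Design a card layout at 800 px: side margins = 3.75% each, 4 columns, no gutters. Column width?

Margins: 3.75% × 800 = 30 px each, so content = 800 − 60 = 740 px.
With no gutters, each column is 740/4 = 185 px.

185 px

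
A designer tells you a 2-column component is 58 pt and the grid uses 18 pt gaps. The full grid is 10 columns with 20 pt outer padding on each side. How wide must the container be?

402 pt

2c + 1·18 = 58 → 2c = 40 → c = 20 pt.
Adding margins, columns and gutters: 40 + 200 + 162 = 402 pt.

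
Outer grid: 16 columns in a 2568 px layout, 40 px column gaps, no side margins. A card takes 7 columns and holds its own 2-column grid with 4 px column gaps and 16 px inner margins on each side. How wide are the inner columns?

532.5 px

16c + 15·40 = 2568 → 16c = 1968 → c = 123 px.
Span of 7: 7·123 + 6·40 = 861 + 240 = 1101 px.
Inner content = 1101 − 2·16 = 1069 px.
1069 − 1·4 = 1065; ÷2 gives d = 532.5 px.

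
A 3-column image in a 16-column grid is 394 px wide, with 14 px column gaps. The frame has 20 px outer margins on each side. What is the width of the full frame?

394 − 2·14 = 366; ÷3 gives c = 122 px.
Total width: 2·20 + 16·122 + 15·14 = 2202 px.

2202 px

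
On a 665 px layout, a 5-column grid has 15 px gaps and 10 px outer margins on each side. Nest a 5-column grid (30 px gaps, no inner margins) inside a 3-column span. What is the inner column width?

Take off 20 px of margins, leaving 645 px.
645 − 4·15 = 585; ÷5 gives c = 117 px.
3-column span = 3·117 + 2·15 = 381 px.
5 columns + 4 gaps: 5d + 4·30 = 381.
5d = 381 − 120 = 261, so d = 52.2 px.

52.2 px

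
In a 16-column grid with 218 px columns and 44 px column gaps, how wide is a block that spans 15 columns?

3886 px

Span of 15: 15·218 + 14·44 = 3270 + 616 = 3886 px.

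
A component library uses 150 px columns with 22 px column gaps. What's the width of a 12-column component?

2042 px

12 columns plus 11 column gaps: 1800 + 242 = 2042 px.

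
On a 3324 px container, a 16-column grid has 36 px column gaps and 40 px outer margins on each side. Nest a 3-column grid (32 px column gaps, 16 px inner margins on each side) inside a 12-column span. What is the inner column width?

Subtract both margins: 3324 − 2·40 = 3244 px.
Subtracting 15 column gaps of 36 leaves 2704 for 16 columns, so c = 169 px.
Span of 12: 12·169 + 11·36 = 2028 + 396 = 2424 px.
Inner content = 2424 − 2·16 = 2392 px.
3d + 2·32 = 2392 → 3d = 2328 → d = 776 px.

776 px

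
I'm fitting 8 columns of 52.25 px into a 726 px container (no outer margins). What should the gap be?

8 columns take 8·52.25 = 418 px; remaining 308 splits into 7 gaps.
g = 308 / 7 = 44 px.

44 px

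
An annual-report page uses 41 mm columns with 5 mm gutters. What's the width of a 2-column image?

2-column span = 2·41 + 1·5 = 87 mm.

87 mm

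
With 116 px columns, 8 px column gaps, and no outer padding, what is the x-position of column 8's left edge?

868 px

No margin, so column 8 starts at 7·(column + gutter) = 7·124 = 868 px.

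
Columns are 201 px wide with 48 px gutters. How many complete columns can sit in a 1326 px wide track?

k columns need k·201 + (k−1)·48 = k·249 − 48.
k·249 − 48 ≤ 1326 → k ≤ 1374 / 249 ≈ 5.52, so k = 5.

5 columns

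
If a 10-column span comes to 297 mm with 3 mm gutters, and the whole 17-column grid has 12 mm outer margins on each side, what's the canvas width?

10 columns + 9 gutters: 10c + 9·3 = 297.
10c = 297 − 27 = 270, so c = 27 mm.
Total width: 2·12 + 17·27 + 16·3 = 531 mm.

531 mm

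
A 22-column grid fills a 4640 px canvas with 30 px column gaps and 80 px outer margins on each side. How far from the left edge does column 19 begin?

3770 px

Subtract both margins: 4640 − 2·80 = 4480 px.
22c + 21·30 = 4480 → 22c = 3850 → c = 175 px.
Each column+gutter stride is 205 px; 18 of them past the 80 px margin is 80 + 3690 = 3770 px.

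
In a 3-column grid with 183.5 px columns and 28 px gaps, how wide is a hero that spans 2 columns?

2-column span = 2·183.5 + 1·28 = 395 px.

395 px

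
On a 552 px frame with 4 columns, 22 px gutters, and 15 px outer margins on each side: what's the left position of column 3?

Content = 552 − 2·15 = 522 px.
4 columns + 3 gutters: 4c + 3·22 = 522.
4c = 522 − 66 = 456, so c = 114 px.
Column 3 starts at margin + 2·(column + gutter) = 15 + 2·136 = 287 px.

287 px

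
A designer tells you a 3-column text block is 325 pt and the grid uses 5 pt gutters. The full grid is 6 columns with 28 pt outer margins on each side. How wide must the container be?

711 pt

3 columns + 2 gutters: 3c + 2·5 = 325.
3c = 325 − 10 = 315, so c = 105 pt.
Adding margins, columns and gutters: 56 + 630 + 25 = 711 pt.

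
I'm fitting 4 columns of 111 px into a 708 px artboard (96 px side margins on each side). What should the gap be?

Subtract both margins: 708 − 2·96 = 516 px.
4 columns take 4·111 = 444 px; remaining 72 splits into 3 gaps.
g = 72 / 3 = 24 px.

24 px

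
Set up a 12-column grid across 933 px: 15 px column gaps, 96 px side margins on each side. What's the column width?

Inside the margins: 933 − 192 = 741 px.
12c + 11·15 = 741 → 12c = 576 → c = 48 px.

48 px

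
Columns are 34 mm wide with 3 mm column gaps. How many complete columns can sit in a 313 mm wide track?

8 columns

Each extra column adds 34 + 3 = 37 mm.
(313 + 3) / 37 = 8.54, so 8 columns fit.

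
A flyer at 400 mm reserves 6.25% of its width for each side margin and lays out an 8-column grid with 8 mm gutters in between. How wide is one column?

36.75 mm

Each margin = 6.25% of 400 = 25 mm; content = 400 − 2·25 = 350 mm.
Subtracting 7 gutters of 8 leaves 294 for 8 columns, so c = 36.75 mm.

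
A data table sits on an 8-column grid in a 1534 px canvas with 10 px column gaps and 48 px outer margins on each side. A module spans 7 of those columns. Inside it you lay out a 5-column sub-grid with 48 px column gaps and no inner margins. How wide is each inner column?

Subtract both margins: 1534 − 2·48 = 1438 px.
Subtracting 7 column gaps of 10 leaves 1368 for 8 columns, so c = 171 px.
7-column span = 7·171 + 6·10 = 1257 px.
1257 − 4·48 = 1065; ÷5 gives d = 213 px.

213 px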